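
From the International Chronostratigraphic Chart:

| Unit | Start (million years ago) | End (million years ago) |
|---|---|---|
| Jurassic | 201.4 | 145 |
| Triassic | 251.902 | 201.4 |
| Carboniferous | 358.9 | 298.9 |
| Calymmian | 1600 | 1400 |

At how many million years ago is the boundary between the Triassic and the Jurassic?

The Triassic ends and the Jurassic begins at 201.4 million years ago.

201.4 million years ago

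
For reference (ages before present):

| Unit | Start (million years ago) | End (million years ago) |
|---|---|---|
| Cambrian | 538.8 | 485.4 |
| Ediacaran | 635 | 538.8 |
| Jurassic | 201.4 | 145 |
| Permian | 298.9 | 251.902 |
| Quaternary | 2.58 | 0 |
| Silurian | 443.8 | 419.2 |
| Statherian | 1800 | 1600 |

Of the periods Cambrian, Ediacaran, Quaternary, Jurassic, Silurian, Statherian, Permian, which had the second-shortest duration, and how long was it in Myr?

Start − end for each: Cambrian 538.8 − 485.4 = 53.4; Ediacaran 635 − 538.8 = 96.2; Quaternary 2.58 − 0 = 2.58; Jurassic 201.4 − 145 = 56.4; Silurian 443.8 − 419.2 = 24.6; Statherian 1800 − 1600 = 200; Permian 298.9 − 251.902 = 46.998.
Ranking these from shortest: Quaternary < Silurian < Permian < Cambrian < Jurassic < Ediacaran < Statherian.
Position 2 in that ranking is Silurian, which lasted 24.6 Myr.

Silurian, 24.6 million years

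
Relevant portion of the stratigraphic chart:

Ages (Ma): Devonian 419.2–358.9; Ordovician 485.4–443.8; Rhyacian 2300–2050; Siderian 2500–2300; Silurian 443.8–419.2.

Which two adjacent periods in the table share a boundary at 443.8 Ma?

Ordovician and Silurian

The Ordovician ends at 443.8 Ma and the Silurian begins at 443.8 Ma, so they share that boundary.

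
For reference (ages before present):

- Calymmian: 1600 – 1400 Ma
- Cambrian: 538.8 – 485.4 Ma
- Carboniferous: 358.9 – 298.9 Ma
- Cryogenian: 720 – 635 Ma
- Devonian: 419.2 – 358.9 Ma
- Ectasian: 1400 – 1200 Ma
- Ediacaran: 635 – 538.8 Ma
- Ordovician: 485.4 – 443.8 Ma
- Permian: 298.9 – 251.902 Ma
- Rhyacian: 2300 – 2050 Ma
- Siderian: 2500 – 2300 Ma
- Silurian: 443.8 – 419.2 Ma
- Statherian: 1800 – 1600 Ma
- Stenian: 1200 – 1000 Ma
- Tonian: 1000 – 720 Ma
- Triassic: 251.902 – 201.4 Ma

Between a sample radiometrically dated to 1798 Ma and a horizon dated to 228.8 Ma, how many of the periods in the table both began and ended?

1798 Ma sits inside the Statherian (1800–1600) and 228.8 Ma inside the Triassic (251.902–201.4); neither of those is wholly between the two dates.
The listed periods lying completely between them are Calymmian, Ectasian, Stenian, Tonian, Cryogenian, Ediacaran, Cambrian, Ordovician, Silurian, Devonian, Carboniferous, Permian — 12 in all.

12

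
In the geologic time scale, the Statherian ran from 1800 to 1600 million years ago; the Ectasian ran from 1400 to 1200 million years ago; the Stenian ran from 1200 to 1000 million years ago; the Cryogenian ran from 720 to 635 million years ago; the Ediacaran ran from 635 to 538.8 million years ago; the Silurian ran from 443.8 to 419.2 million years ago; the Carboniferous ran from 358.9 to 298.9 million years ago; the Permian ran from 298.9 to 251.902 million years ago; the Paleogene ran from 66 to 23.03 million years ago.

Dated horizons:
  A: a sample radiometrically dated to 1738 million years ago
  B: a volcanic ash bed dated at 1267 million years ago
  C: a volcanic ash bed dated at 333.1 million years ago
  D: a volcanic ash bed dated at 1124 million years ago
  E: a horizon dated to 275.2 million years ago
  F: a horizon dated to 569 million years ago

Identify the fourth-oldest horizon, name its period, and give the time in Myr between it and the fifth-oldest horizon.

F, in the Ediacaran; 235.9 million years to C

Larger Ma means older, so oldest first: A 1738 > B 1267 > D 1124 > F 569 > C 333.1 > E 275.2.
Counting 4 along gives F (569 Ma); the excerpt puts that inside the Ediacaran, 635–538.8 Ma.
Next in line is C (333.1 Ma), and 569 − 333.1 = 235.9 Myr.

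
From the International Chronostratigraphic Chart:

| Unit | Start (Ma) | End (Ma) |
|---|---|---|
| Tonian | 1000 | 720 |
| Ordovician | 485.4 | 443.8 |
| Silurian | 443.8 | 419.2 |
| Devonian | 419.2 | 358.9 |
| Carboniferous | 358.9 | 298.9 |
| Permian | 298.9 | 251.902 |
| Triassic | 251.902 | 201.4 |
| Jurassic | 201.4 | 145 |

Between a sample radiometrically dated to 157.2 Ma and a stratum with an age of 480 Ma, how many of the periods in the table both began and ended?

480 Ma sits inside the Ordovician (485.4–443.8) and 157.2 Ma inside the Jurassic (201.4–145); neither of those is wholly between the two dates.
The listed periods lying completely between them are Silurian, Devonian, Carboniferous, Permian, Triassic — 5 in all.

5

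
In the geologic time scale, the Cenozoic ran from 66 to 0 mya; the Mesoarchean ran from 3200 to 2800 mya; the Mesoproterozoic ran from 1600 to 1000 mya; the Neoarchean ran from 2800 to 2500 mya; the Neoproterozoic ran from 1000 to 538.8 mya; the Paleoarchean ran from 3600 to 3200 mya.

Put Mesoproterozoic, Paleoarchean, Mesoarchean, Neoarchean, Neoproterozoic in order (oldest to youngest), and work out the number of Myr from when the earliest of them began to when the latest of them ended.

Start ages (Ma): Paleoarchean 3600, Mesoarchean 3200, Neoarchean 2800, Mesoproterozoic 1600, Neoproterozoic 1000.
Ordered oldest to youngest: Paleoarchean, Mesoarchean, Neoarchean, Mesoproterozoic, Neoproterozoic.
Span = 3600 − 538.8 = 3061.2 Myr.

Paleoarchean, Mesoarchean, Neoarchean, Mesoproterozoic, Neoproterozoic; total span 3061.2 Myr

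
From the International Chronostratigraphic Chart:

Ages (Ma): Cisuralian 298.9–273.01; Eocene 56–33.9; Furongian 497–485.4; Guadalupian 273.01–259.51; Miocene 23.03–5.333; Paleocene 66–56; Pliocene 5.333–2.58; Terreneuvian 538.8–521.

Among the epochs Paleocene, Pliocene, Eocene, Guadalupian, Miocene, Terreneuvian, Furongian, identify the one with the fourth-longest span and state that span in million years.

Guadalupian, 13.5 million years

Start − end for each: Paleocene 66 − 56 = 10; Pliocene 5.333 − 2.58 = 2.753; Eocene 56 − 33.9 = 22.1; Guadalupian 273.01 − 259.51 = 13.5; Miocene 23.03 − 5.333 = 17.697; Terreneuvian 538.8 − 521 = 17.8; Furongian 497 − 485.4 = 11.6.
Ranking these from longest: Eocene > Terreneuvian > Miocene > Guadalupian > Furongian > Paleocene > Pliocene.
Position 4 in that ranking is Guadalupian, which lasted 13.5 Myr.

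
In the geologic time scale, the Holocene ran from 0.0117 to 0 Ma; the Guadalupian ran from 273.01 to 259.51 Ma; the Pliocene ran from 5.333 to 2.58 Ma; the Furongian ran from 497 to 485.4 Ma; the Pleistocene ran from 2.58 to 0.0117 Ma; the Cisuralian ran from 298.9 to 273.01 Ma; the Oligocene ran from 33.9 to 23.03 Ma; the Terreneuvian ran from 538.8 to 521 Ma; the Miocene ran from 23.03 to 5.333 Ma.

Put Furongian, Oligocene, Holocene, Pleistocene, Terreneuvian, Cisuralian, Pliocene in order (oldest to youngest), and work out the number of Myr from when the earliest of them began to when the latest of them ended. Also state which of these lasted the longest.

Start ages (Ma): Terreneuvian 538.8, Furongian 497, Cisuralian 298.9, Oligocene 33.9, Pliocene 5.333, Pleistocene 2.58, Holocene 0.0117.
Ordered oldest to youngest: Terreneuvian, Furongian, Cisuralian, Oligocene, Pliocene, Pleistocene, Holocene.
Span = 538.8 − 0 = 538.8 Myr.
Durations: Terreneuvian 17.8, Oligocene 10.87, Pleistocene 2.5683, Pliocene 2.753, Cisuralian 25.89, Furongian 11.6, Holocene 0.0117 → longest is Cisuralian (25.89 Myr).

Terreneuvian, Furongian, Cisuralian, Oligocene, Pliocene, Pleistocene, Holocene; total span 538.8 Myr; longest is Cisuralian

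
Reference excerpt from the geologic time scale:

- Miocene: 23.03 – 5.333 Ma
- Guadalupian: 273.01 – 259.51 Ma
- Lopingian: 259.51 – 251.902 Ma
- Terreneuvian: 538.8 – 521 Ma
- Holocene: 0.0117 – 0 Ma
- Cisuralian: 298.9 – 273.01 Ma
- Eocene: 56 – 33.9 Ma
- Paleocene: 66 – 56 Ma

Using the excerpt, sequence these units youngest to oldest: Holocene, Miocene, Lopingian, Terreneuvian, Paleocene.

Holocene, Miocene, Paleocene, Lopingian, Terreneuvian

The oldest of these is Terreneuvian (starts 538.8 Ma) and the youngest is Holocene (ends 0 Ma).
In between, by decreasing start age: Lopingian (259.51), Paleocene (66), Miocene (23.03).
Listing youngest first means reversing that sequence.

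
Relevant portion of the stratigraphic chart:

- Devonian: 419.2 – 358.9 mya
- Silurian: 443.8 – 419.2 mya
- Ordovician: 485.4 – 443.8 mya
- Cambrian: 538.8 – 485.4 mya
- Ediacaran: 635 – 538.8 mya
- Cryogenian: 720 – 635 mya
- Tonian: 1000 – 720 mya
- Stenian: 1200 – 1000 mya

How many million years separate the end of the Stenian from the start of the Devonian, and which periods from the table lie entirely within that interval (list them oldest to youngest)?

580.8 million years; Tonian, Cryogenian, Ediacaran, Cambrian, Ordovician, Silurian

End of Stenian = 1000 Ma; start of Devonian = 419.2 Ma.
Gap = 1000 − 419.2 = 580.8 Myr.
Periods wholly inside 1000–419.2 Ma: Tonian (1000–720), Cryogenian (720–635), Ediacaran (635–538.8), Cambrian (538.8–485.4), Ordovician (485.4–443.8), Silurian (443.8–419.2).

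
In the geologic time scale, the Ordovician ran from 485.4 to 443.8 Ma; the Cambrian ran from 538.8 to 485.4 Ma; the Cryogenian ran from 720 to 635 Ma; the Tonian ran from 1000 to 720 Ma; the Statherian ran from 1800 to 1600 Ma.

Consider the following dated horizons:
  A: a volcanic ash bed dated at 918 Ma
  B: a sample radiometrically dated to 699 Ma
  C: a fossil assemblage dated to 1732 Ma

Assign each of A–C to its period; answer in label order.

A — Tonian; B — Cryogenian; C — Statherian

A: 918 Ma lies in 1000–720 Ma, so Tonian.
B: 699 Ma lies in 720–635 Ma, so Cryogenian.
C: 1732 Ma lies in 1800–1600 Ma, so Statherian.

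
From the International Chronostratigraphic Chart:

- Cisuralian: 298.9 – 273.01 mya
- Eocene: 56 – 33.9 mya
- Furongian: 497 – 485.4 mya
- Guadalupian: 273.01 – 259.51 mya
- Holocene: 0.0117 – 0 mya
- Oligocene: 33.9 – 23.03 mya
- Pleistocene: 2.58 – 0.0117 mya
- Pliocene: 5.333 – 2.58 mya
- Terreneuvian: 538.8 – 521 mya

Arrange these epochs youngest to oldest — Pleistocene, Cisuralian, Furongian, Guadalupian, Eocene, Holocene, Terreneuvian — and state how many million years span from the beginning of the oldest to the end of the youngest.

Holocene → Pleistocene → Eocene → Guadalupian → Cisuralian → Furongian → Terreneuvian; total span 538.8 Myr

From the excerpt: Pleistocene 2.58–0.0117; Cisuralian 298.9–273.01; Furongian 497–485.4; Guadalupian 273.01–259.51; Eocene 56–33.9; Holocene 0.0117–0; Terreneuvian 538.8–521 (Ma).
Larger Ma is earlier, so the oldest is Terreneuvian and the youngest is Holocene; youngest to oldest: Holocene, Pleistocene, Eocene, Guadalupian, Cisuralian, Furongian, Terreneuvian.
Oldest start 538.8 minus youngest end 0 gives 538.8 Myr overall.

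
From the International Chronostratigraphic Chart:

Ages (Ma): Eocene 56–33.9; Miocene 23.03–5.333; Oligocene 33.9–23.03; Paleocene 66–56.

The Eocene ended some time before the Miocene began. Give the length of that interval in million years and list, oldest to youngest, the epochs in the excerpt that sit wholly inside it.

10.87 million years; Oligocene

End of Eocene = 33.9 Ma; start of Miocene = 23.03 Ma.
Gap = 33.9 − 23.03 = 10.87 Myr.
Epochs wholly inside 33.9–23.03 Ma: Oligocene (33.9–23.03).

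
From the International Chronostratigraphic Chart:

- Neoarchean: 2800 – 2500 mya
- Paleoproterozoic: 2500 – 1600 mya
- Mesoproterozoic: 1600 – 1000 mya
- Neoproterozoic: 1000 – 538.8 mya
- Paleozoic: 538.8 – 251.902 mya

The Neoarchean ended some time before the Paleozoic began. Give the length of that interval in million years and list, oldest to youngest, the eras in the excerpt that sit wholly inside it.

1961.2 million years; Paleoproterozoic, Mesoproterozoic, Neoproterozoic

The Neoarchean closes at 2500 Ma and the Paleozoic opens at 538.8 Ma, so the interval is 2500 − 538.8 = 1961.2 Myr.
An era fits inside if it starts at or after 2500 Ma and ends at or before 538.8 Ma; oldest first that gives Paleoproterozoic, Mesoproterozoic, Neoproterozoic.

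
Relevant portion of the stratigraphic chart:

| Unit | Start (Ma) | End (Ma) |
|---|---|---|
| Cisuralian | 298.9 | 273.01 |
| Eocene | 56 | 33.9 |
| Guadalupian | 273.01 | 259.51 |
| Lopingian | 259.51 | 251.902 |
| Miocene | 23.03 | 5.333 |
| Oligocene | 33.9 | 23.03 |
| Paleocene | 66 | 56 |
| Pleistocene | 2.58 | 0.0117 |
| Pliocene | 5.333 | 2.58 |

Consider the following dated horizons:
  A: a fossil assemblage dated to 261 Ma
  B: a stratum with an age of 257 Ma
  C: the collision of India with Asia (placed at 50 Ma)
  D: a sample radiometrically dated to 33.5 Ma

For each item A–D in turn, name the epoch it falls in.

Match each age against the start–end ranges in the excerpt: A = 261 Ma → Guadalupian (273.01–259.51); B = 257 Ma → Lopingian (259.51–251.902); C = 50 Ma → Eocene (56–33.9); D = 33.5 Ma → Oligocene (33.9–23.03).

A — Guadalupian; B — Lopingian; C — Eocene; D — Oligocene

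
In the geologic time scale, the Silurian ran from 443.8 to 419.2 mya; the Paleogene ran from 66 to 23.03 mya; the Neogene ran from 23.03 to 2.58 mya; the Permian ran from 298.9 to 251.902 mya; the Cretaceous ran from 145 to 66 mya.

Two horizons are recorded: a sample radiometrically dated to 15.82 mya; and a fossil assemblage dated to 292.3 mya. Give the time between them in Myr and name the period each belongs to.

276.48 million years apart; the first in the Neogene, the second in the Permian

Elapsed time: 292.3 − 15.82 = 276.48 Myr.
15.82 Ma lies within 23.03–2.58 Ma: Neogene.
292.3 Ma lies within 298.9–251.902 Ma: Permian.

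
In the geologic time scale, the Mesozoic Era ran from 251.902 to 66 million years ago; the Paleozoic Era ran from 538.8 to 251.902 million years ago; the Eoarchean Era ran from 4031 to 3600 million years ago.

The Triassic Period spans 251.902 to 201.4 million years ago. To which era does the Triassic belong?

Mesozoic

The Triassic (251.902–201.4 Ma) lies entirely within 251.902–66 Ma, the Mesozoic Era.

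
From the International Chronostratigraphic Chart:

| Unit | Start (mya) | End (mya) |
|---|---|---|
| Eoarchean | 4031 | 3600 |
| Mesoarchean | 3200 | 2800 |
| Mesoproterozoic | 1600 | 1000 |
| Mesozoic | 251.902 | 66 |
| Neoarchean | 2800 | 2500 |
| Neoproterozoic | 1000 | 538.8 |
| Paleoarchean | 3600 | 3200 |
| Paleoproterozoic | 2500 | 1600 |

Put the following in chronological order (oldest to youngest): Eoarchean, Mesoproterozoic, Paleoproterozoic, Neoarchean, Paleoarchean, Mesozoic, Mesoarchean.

The oldest of these is Eoarchean (starts 4031 Ma) and the youngest is Mesozoic (ends 66 Ma).
In between, by decreasing start age: Paleoarchean (3600), Mesoarchean (3200), Neoarchean (2800), Paleoproterozoic (2500), Mesoproterozoic (1600).

Eoarchean, then Paleoarchean, then Mesoarchean, then Neoarchean, then Paleoproterozoic, then Mesoproterozoic, then Mesozoic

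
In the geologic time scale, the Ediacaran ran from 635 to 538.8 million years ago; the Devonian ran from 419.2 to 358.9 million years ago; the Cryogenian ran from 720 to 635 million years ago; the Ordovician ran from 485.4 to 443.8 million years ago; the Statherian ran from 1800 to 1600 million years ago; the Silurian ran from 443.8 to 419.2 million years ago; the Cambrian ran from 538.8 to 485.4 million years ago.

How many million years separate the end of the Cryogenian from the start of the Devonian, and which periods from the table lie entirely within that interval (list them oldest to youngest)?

215.8 million years; Ediacaran, Cambrian, Ordovician, Silurian

The Cryogenian closes at 635 Ma and the Devonian opens at 419.2 Ma, so the interval is 635 − 419.2 = 215.8 Myr.
A period fits inside if it starts at or after 635 Ma and ends at or before 419.2 Ma; oldest first that gives Ediacaran, Cambrian, Ordovician, Silurian.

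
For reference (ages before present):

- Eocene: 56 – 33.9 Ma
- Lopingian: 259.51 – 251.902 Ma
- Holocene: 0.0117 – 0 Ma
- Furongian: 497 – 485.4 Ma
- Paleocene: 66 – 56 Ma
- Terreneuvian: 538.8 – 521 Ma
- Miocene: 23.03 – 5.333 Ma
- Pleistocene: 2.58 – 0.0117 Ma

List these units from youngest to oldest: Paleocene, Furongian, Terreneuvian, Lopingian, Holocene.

Holocene, Paleocene, Lopingian, Furongian, Terreneuvian

The oldest of these is Terreneuvian (starts 538.8 Ma) and the youngest is Holocene (ends 0 Ma).
In between, by decreasing start age: Furongian (497), Lopingian (259.51), Paleocene (66).
Listing youngest first means reversing that sequence.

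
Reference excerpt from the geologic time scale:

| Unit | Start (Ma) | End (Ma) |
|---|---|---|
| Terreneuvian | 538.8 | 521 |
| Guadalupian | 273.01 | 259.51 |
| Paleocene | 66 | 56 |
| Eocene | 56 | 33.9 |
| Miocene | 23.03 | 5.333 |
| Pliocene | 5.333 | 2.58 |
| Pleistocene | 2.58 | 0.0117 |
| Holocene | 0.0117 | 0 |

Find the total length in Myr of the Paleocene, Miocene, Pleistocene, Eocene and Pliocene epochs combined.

55.1183 million years

Duration is start − end for each: (66 − 56) + (23.03 − 5.333) + (2.58 − 0.0117) + (56 − 33.9) + (5.333 − 2.58).
That is 10 + 17.697 + 2.5683 + 22.1 + 2.753, which totals 55.1183 million years.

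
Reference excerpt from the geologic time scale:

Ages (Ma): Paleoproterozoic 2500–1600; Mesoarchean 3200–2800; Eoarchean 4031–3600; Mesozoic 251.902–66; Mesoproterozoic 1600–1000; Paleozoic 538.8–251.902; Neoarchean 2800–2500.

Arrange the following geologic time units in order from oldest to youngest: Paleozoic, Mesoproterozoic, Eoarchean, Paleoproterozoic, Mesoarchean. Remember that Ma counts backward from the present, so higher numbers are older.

Sorting by start age (descending Ma, since larger Ma = older): Eoarchean began 4031, Mesoarchean began 3200, Paleoproterozoic began 2500, Mesoproterozoic began 1600, Paleozoic began 538.8.

Eoarchean, then Mesoarchean, then Paleoproterozoic, then Mesoproterozoic, then Paleozoic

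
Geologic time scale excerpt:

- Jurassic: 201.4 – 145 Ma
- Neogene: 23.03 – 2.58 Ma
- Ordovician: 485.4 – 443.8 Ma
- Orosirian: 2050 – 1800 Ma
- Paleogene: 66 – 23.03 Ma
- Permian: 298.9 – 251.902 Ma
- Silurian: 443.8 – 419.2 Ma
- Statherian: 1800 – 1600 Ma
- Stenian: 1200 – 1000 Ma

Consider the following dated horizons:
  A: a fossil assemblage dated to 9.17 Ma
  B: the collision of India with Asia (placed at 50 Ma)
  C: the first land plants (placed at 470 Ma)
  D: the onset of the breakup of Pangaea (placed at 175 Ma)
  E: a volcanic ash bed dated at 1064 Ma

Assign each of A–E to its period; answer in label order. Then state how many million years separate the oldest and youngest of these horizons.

A — Neogene; B — Paleogene; C — Ordovician; D — Jurassic; E — Stenian; span 1054.83 million years

Match each age against the start–end ranges in the excerpt: A = 9.17 Ma → Neogene (23.03–2.58); B = 50 Ma → Paleogene (66–23.03); C = 470 Ma → Ordovician (485.4–443.8); D = 175 Ma → Jurassic (201.4–145); E = 1064 Ma → Stenian (1200–1000).
The largest age is 1064 Ma and the smallest is 9.17 Ma; their difference is 1054.83 Myr.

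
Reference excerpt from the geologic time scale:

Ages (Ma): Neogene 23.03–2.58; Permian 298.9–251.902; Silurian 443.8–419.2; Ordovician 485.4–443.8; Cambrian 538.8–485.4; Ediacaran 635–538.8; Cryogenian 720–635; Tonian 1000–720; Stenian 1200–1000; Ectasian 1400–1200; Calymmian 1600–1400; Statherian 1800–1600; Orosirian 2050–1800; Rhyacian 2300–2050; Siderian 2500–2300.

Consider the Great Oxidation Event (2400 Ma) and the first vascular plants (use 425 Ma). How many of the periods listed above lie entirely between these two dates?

2400 Ma sits inside the Siderian (2500–2300) and 425 Ma inside the Silurian (443.8–419.2); neither of those is wholly between the two dates.
The listed periods lying completely between them are Rhyacian, Orosirian, Statherian, Calymmian, Ectasian, Stenian, Tonian, Cryogenian, Ediacaran, Cambrian, Ordovician — 11 in all.

11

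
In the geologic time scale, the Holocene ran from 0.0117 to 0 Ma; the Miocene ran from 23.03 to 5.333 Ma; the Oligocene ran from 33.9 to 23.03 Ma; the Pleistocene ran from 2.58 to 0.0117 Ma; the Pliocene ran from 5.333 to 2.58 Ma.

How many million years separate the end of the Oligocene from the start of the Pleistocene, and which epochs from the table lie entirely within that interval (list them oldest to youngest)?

End of Oligocene = 23.03 Ma; start of Pleistocene = 2.58 Ma.
Gap = 23.03 − 2.58 = 20.45 Myr.
Epochs wholly inside 23.03–2.58 Ma: Miocene (23.03–5.333), Pliocene (5.333–2.58).

20.45 million years; Miocene, Pliocene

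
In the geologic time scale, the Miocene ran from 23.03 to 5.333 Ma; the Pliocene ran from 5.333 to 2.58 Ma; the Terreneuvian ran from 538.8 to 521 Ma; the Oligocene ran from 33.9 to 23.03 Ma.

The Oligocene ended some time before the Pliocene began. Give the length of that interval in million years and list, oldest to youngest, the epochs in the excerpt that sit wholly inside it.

17.697 million years; Miocene

End of Oligocene = 23.03 Ma; start of Pliocene = 5.333 Ma.
Gap = 23.03 − 5.333 = 17.697 Myr.
Epochs wholly inside 23.03–5.333 Ma: Miocene (23.03–5.333).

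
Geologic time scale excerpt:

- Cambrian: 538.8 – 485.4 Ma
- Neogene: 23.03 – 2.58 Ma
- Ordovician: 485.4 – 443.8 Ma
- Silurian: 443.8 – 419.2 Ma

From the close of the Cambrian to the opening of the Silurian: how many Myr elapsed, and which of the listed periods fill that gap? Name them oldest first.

End of Cambrian = 485.4 Ma; start of Silurian = 443.8 Ma.
Gap = 485.4 − 443.8 = 41.6 Myr.
Periods wholly inside 485.4–443.8 Ma: Ordovician (485.4–443.8).

41.6 million years; Ordovician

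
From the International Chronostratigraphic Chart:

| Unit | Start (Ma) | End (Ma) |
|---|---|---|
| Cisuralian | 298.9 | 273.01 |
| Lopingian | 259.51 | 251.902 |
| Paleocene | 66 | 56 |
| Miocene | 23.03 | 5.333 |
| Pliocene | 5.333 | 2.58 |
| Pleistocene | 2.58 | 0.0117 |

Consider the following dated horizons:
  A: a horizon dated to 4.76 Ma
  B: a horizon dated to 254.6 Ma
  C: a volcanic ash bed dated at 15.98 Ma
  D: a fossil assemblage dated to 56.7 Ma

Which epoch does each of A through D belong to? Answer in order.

A — Pliocene; B — Lopingian; C — Miocene; D — Paleocene

A: 4.76 Ma lies in 5.333–2.58 Ma, so Pliocene.
B: 254.6 Ma lies in 259.51–251.902 Ma, so Lopingian.
C: 15.98 Ma lies in 23.03–5.333 Ma, so Miocene.
D: 56.7 Ma lies in 66–56 Ma, so Paleocene.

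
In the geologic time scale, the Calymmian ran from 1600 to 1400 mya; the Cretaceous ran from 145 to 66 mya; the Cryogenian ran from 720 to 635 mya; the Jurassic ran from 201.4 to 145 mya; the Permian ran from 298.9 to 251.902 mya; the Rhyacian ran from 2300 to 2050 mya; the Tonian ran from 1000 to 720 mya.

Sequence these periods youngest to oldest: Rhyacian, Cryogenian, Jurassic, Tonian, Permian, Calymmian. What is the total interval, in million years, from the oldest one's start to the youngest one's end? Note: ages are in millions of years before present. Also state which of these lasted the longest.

Start ages (Ma): Rhyacian 2300, Calymmian 1600, Tonian 1000, Cryogenian 720, Permian 298.9, Jurassic 201.4.
Ordered youngest to oldest: Jurassic, Permian, Cryogenian, Tonian, Calymmian, Rhyacian.
Span = 2300 − 145 = 2155 Myr.
Durations: Cryogenian 85, Jurassic 56.4, Tonian 280, Permian 46.998, Rhyacian 250, Calymmian 200 → longest is Tonian (280 Myr).

Jurassic, Permian, Cryogenian, Tonian, Calymmian, Rhyacian; total span 2155 Myr; longest is Tonian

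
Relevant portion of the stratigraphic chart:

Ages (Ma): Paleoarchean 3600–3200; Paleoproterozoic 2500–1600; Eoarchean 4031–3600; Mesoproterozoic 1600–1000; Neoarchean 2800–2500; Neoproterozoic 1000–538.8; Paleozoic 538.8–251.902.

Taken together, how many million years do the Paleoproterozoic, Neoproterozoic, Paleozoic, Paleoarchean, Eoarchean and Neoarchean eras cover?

2779.098 million years

Each duration: Paleoproterozoic = 900; Neoproterozoic = 461.2; Paleozoic = 286.898; Paleoarchean = 400; Eoarchean = 431; Neoarchean = 300.
Sum: 900 + 461.2 + 286.898 + 400 + 431 + 300 = 2779.098 Myr.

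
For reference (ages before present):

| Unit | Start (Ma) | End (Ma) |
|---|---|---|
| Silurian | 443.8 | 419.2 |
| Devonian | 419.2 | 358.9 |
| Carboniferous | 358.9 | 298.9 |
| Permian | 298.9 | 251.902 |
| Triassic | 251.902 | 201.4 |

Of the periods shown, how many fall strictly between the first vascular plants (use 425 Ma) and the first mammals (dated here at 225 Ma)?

3

The older date is 425 Ma and the younger is 225 Ma.
Periods with start < 425 and end > 225 Ma: Devonian (419.2–358.9), Carboniferous (358.9–298.9), Permian (298.9–251.902).
That is 3 complete periods.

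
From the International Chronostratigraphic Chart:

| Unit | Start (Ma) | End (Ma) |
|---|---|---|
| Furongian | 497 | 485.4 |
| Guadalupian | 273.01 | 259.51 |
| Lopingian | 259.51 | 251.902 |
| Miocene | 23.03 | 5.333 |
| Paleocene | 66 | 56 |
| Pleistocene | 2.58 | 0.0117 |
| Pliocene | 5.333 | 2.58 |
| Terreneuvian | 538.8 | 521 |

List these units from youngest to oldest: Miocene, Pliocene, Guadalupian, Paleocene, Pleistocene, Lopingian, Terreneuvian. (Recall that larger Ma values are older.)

Pleistocene, then Pliocene, then Miocene, then Paleocene, then Lopingian, then Guadalupian, then Terreneuvian

Read off each span (Ma): Miocene 23.03–5.333; Pliocene 5.333–2.58; Guadalupian 273.01–259.51; Paleocene 66–56; Pleistocene 2.58–0.0117; Lopingian 259.51–251.902; Terreneuvian 538.8–521.
Larger Ma is older, so oldest→youngest is Terreneuvian, Guadalupian, Lopingian, Paleocene, Miocene, Pliocene, Pleistocene; reverse it for youngest→oldest.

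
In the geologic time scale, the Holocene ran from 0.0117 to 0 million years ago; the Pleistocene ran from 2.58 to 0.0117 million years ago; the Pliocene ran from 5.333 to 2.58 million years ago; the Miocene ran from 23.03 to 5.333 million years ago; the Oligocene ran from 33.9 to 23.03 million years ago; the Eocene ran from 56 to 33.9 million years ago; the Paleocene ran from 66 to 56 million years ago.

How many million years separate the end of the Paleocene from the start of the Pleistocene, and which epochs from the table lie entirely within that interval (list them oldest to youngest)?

53.42 million years; Eocene, Oligocene, Miocene, Pliocene

End of Paleocene = 56 Ma; start of Pleistocene = 2.58 Ma.
Gap = 56 − 2.58 = 53.42 Myr.
Epochs wholly inside 56–2.58 Ma: Eocene (56–33.9), Oligocene (33.9–23.03), Miocene (23.03–5.333), Pliocene (5.333–2.58).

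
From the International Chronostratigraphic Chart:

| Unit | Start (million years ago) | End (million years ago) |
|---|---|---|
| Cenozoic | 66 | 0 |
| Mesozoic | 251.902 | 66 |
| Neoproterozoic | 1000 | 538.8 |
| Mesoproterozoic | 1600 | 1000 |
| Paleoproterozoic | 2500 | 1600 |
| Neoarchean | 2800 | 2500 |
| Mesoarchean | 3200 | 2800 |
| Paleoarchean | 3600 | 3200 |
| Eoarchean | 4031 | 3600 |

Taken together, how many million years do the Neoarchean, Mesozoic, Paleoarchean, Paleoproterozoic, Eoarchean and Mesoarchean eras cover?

2616.902 million years

Duration is start − end for each: (2800 − 2500) + (251.902 − 66) + (3600 − 3200) + (2500 − 1600) + (4031 − 3600) + (3200 − 2800).
That is 300 + 185.902 + 400 + 900 + 431 + 400, which totals 2616.902 million years.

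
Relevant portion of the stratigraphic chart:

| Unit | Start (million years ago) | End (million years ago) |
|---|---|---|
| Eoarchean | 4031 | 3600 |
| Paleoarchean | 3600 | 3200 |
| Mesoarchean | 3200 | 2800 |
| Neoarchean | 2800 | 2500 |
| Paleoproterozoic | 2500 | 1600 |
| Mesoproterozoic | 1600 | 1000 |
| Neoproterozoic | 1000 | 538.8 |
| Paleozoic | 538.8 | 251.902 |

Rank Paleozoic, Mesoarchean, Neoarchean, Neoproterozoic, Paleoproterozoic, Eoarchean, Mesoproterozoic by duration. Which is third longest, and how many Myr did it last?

Neoproterozoic, 461.2 million years

Durations: Paleozoic 286.898; Mesoarchean 400; Neoarchean 300; Neoproterozoic 461.2; Paleoproterozoic 900; Eoarchean 431; Mesoproterozoic 600 Myr.
Sorted longest-first: Paleoproterozoic (900), Mesoproterozoic (600), Neoproterozoic (461.2), Eoarchean (431), Mesoarchean (400), Neoarchean (300), Paleozoic (286.898).
The third longest is Neoproterozoic at 461.2 Myr.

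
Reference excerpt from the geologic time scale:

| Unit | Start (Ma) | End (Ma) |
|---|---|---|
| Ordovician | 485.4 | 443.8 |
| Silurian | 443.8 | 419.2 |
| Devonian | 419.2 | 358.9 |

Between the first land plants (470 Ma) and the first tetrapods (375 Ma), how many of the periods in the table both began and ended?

The older date is 470 Ma and the younger is 375 Ma.
Periods with start < 470 and end > 375 Ma: Silurian (443.8–419.2).
That is 1 complete period.

1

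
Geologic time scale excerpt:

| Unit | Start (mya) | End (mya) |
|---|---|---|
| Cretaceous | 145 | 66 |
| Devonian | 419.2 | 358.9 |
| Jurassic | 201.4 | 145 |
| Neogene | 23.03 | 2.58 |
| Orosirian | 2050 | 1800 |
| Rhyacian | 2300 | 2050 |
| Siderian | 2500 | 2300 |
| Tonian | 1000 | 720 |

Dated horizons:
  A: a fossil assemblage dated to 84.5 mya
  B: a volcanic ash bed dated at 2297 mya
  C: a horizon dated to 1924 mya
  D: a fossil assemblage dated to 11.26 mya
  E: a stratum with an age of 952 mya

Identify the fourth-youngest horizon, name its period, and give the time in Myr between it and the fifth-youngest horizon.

Sorted youngest-first by Ma: D (11.26), A (84.5), E (952), C (1924), B (2297).
The fourth youngest is C at 1924 Ma, which lies in 2050–1800 Ma: the Orosirian.
The fifth youngest is B at 2297 Ma; separation = |1924 − 2297| = 373 Myr.

C, in the Orosirian; 373 million years to B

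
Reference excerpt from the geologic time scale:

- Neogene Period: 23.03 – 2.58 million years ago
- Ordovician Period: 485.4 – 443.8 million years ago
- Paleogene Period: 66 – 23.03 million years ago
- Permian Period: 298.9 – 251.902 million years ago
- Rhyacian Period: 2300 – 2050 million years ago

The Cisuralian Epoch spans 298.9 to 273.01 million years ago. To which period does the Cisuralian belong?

The Cisuralian (298.9–273.01 Ma) lies entirely within 298.9–251.902 Ma, the Permian Period.

Permian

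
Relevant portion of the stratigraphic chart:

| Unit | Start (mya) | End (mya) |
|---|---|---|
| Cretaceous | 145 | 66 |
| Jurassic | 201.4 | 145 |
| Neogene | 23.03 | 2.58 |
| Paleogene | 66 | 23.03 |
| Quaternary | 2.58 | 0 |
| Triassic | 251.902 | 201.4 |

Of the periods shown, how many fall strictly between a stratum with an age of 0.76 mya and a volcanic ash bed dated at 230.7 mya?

4

230.7 Ma sits inside the Triassic (251.902–201.4) and 0.76 Ma inside the Quaternary (2.58–0); neither of those is wholly between the two dates.
The listed periods lying completely between them are Jurassic, Cretaceous, Paleogene, Neogene — 4 in all.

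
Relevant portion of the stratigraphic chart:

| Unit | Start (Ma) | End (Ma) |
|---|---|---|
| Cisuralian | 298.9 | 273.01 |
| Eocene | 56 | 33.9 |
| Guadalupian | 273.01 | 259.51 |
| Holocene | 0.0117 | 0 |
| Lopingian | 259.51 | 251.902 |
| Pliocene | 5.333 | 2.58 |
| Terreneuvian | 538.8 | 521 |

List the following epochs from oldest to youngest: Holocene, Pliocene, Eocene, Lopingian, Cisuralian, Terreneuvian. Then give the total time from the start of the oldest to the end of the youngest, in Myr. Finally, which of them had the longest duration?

Start ages (Ma): Terreneuvian 538.8, Cisuralian 298.9, Lopingian 259.51, Eocene 56, Pliocene 5.333, Holocene 0.0117.
Ordered oldest to youngest: Terreneuvian, Cisuralian, Lopingian, Eocene, Pliocene, Holocene.
Span = 538.8 − 0 = 538.8 Myr.
Durations: Cisuralian 25.89, Eocene 22.1, Holocene 0.0117, Terreneuvian 17.8, Pliocene 2.753, Lopingian 7.608 → longest is Cisuralian (25.89 Myr).

Terreneuvian, Cisuralian, Lopingian, Eocene, Pliocene, Holocene; total span 538.8 Myr; longest is Cisuralian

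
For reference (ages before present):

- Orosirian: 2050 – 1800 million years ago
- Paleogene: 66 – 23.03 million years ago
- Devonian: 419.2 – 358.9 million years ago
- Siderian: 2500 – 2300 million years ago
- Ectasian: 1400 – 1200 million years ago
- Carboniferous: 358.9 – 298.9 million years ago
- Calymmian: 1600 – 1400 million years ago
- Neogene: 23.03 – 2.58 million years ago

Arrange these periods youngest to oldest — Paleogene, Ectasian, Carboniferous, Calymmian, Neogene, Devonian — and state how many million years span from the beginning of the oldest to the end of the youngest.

Neogene → Paleogene → Carboniferous → Devonian → Ectasian → Calymmian; total span 1597.42 Myr

Start ages (Ma): Calymmian 1600, Ectasian 1400, Devonian 419.2, Carboniferous 358.9, Paleogene 66, Neogene 23.03.
Ordered youngest to oldest: Neogene, Paleogene, Carboniferous, Devonian, Ectasian, Calymmian.
Span = 1600 − 2.58 = 1597.42 Myr.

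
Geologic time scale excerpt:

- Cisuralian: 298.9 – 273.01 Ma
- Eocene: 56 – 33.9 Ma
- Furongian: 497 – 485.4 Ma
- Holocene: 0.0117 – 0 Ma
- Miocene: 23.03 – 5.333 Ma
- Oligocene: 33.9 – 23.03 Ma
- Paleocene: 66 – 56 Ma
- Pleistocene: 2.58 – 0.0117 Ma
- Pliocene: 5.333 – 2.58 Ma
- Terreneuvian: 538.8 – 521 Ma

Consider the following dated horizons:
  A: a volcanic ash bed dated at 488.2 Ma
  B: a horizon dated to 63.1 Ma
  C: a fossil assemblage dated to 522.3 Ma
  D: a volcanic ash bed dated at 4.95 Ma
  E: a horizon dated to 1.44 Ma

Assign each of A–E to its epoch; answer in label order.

A — Furongian; B — Paleocene; C — Terreneuvian; D — Pliocene; E — Pleistocene

A: 488.2 Ma lies in 497–485.4 Ma, so Furongian.
B: 63.1 Ma lies in 66–56 Ma, so Paleocene.
C: 522.3 Ma lies in 538.8–521 Ma, so Terreneuvian.
D: 4.95 Ma lies in 5.333–2.58 Ma, so Pliocene.
E: 1.44 Ma lies in 2.58–0.0117 Ma, so Pleistocene.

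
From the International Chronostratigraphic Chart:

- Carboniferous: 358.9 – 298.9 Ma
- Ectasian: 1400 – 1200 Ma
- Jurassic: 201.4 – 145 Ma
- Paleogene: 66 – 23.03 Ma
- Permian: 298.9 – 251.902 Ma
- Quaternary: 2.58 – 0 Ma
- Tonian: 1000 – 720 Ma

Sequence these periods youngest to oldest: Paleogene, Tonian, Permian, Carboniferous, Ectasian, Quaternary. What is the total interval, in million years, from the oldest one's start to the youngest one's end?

From the excerpt: Paleogene 66–23.03; Tonian 1000–720; Permian 298.9–251.902; Carboniferous 358.9–298.9; Ectasian 1400–1200; Quaternary 2.58–0 (Ma).
Larger Ma is earlier, so the oldest is Ectasian and the youngest is Quaternary; youngest to oldest: Quaternary, Paleogene, Permian, Carboniferous, Tonian, Ectasian.
Oldest start 1400 minus youngest end 0 gives 1400 Myr overall.

Quaternary → Paleogene → Permian → Carboniferous → Tonian → Ectasian; total span 1400 Myr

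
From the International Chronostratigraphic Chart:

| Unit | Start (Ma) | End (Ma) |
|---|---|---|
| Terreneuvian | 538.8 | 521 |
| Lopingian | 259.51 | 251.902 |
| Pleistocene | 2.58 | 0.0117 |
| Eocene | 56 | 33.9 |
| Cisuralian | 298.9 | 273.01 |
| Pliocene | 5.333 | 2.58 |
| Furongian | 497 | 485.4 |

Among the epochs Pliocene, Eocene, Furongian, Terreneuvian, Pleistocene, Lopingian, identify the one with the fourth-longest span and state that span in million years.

Lopingian, 7.608 million years

Start − end for each: Pliocene 5.333 − 2.58 = 2.753; Eocene 56 − 33.9 = 22.1; Furongian 497 − 485.4 = 11.6; Terreneuvian 538.8 − 521 = 17.8; Pleistocene 2.58 − 0.0117 = 2.5683; Lopingian 259.51 − 251.902 = 7.608.
Ranking these from longest: Eocene > Terreneuvian > Furongian > Lopingian > Pliocene > Pleistocene.
Position 4 in that ranking is Lopingian, which lasted 7.608 Myr.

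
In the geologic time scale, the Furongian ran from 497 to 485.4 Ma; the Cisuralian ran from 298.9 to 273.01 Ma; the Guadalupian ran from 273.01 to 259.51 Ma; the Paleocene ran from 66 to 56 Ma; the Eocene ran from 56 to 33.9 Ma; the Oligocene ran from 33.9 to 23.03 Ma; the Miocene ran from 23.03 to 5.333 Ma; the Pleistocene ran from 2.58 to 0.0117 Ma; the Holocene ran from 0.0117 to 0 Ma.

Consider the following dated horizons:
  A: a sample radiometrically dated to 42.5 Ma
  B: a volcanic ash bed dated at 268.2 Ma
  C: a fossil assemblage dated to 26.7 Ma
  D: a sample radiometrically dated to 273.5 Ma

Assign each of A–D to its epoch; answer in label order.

A — Eocene; B — Guadalupian; C — Oligocene; D — Cisuralian

Match each age against the start–end ranges in the excerpt: A = 42.5 Ma → Eocene (56–33.9); B = 268.2 Ma → Guadalupian (273.01–259.51); C = 26.7 Ma → Oligocene (33.9–23.03); D = 273.5 Ma → Cisuralian (298.9–273.01).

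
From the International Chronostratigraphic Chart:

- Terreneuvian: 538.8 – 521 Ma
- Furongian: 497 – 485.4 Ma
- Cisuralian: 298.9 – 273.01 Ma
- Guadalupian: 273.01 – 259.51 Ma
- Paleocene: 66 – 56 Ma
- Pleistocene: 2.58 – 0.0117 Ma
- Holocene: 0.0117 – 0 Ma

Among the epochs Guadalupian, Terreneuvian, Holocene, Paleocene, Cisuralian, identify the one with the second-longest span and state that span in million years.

Terreneuvian, 17.8 million years

Durations: Guadalupian 13.5; Terreneuvian 17.8; Holocene 0.0117; Paleocene 10; Cisuralian 25.89 Myr.
Sorted longest-first: Cisuralian (25.89), Terreneuvian (17.8), Guadalupian (13.5), Paleocene (10), Holocene (0.0117).
The second longest is Terreneuvian at 17.8 Myr.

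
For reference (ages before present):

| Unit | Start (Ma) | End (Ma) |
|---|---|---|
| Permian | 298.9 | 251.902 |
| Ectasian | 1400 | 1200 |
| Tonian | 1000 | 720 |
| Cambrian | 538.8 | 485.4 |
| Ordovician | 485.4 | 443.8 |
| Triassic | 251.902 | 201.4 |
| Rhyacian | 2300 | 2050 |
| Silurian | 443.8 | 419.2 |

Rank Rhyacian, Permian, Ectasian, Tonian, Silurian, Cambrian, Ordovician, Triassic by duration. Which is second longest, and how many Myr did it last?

Durations: Rhyacian 250; Permian 46.998; Ectasian 200; Tonian 280; Silurian 24.6; Cambrian 53.4; Ordovician 41.6; Triassic 50.502 Myr.
Sorted longest-first: Tonian (280), Rhyacian (250), Ectasian (200), Cambrian (53.4), Triassic (50.502), Permian (46.998), Ordovician (41.6), Silurian (24.6).
The second longest is Rhyacian at 250 Myr.

Rhyacian, 250 million years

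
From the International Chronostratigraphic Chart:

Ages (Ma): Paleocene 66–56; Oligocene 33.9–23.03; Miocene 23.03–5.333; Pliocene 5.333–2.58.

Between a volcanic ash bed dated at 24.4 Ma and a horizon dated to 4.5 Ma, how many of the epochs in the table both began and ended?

1

The older date is 24.4 Ma and the younger is 4.5 Ma.
Epochs with start < 24.4 and end > 4.5 Ma: Miocene (23.03–5.333).
That is 1 complete epoch.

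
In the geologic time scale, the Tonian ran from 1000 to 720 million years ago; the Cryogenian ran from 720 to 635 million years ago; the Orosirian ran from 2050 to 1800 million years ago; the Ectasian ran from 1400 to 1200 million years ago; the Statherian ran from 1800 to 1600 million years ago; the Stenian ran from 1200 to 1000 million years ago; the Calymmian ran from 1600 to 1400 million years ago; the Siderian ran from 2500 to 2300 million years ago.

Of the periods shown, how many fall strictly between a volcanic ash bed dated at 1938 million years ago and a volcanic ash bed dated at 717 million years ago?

5

The older date is 1938 Ma and the younger is 717 Ma.
Periods with start < 1938 and end > 717 Ma: Statherian (1800–1600), Calymmian (1600–1400), Ectasian (1400–1200), Stenian (1200–1000), Tonian (1000–720).
That is 5 complete periods.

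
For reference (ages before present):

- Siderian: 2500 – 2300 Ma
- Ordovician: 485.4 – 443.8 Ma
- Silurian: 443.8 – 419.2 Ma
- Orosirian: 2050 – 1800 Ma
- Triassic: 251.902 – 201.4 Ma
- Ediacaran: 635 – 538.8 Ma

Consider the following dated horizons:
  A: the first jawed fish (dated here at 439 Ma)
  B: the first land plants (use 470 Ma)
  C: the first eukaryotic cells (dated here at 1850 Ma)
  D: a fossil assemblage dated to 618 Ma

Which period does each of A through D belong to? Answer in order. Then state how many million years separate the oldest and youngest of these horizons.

A: 439 Ma lies in 443.8–419.2 Ma, so Silurian.
B: 470 Ma lies in 485.4–443.8 Ma, so Ordovician.
C: 1850 Ma lies in 2050–1800 Ma, so Orosirian.
D: 618 Ma lies in 635–538.8 Ma, so Ediacaran.
Oldest = 1850 Ma, youngest = 439 Ma → span 1411 Myr.

A — Silurian; B — Ordovician; C — Orosirian; D — Ediacaran; span 1411 million years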